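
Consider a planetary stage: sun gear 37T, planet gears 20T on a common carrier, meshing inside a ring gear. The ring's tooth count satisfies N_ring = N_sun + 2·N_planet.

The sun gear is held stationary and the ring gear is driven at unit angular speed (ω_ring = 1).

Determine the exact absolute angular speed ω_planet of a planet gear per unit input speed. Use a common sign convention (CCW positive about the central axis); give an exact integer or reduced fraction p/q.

N_ring = 37 + 2·20 = 77
37(ω_s−ω_c) = −77(ω_r−ω_c),  ω_s=0, ω_r=1
37(0−ω_c) = −77(1−ω_c)  ⇒  114ω_c = 77  ⇒  ω_c = 77/114
sun–planet: 37·(0−77/114) = −20·(ω_p−ω_c)  ⇒  ω_p−ω_c = −(37/20)·(-77/114) = 2849/2280
ω_p = 77/114 + 2849/2280 = 77/40

77/40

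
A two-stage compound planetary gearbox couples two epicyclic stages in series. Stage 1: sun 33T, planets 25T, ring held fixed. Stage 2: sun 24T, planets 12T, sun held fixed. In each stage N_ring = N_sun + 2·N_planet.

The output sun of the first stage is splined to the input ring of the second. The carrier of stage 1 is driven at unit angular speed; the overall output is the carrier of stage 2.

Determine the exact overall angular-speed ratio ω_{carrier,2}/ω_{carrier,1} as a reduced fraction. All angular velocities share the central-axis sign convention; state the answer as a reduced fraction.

Stage 1: N_ring = 33 + 2·25 = 83
Stage 1: 33(ω_s−ω_c) = −83(ω_r−ω_c),  ω_r=0, ω_c=1
Stage 1: ω_s = 1 − (83/33)(0−1) = 116/33
  ⇒ ω_s¹/ω_c¹ = 116/33
Stage 2: N_ring = 24 + 2·12 = 48
Stage 2: 24(ω_s−ω_c) = −48(ω_r−ω_c),  ω_s=0, ω_r=1
Stage 2: 24(0−ω_c) = −48(1−ω_c)  ⇒  72ω_c = 48  ⇒  ω_c = 2/3
  ⇒ ω_c²/ω_r² = 2/3
Coupling ω_r² = ω_s¹ ⇒ overall = 116/33 × 2/3 = 232/99

232/99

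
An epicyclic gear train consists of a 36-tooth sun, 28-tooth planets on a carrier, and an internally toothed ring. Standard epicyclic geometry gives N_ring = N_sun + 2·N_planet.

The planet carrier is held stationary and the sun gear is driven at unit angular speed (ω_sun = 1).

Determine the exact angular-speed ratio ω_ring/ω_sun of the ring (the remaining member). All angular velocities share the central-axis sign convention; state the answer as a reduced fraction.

N_ring = 36 + 2·28 = 92
36(ω_s−ω_c) = −92(ω_r−ω_c),  ω_c=0, ω_s=1
ω_r = 0 − (36/92)(1−0) = -9/23
ω_r/ω_s = -9/23

-9/23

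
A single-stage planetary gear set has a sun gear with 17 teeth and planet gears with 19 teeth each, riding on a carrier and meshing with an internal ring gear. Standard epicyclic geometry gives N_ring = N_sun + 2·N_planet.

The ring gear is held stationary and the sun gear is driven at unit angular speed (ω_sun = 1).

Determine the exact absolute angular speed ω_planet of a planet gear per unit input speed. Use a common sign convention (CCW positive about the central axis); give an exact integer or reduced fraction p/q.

N_ring = 17 + 2·19 = 55
17(ω_s−ω_c) = −55(ω_r−ω_c),  ω_r=0, ω_s=1
17(1−ω_c) = −55(0−ω_c)  ⇒  72ω_c = 17  ⇒  ω_c = 17/72
sun–planet: 17·(1−17/72) = −19·(ω_p−ω_c)  ⇒  ω_p−ω_c = −(17/19)·(55/72) = -935/1368
ω_p = 17/72 − 935/1368 = -17/38

-17/38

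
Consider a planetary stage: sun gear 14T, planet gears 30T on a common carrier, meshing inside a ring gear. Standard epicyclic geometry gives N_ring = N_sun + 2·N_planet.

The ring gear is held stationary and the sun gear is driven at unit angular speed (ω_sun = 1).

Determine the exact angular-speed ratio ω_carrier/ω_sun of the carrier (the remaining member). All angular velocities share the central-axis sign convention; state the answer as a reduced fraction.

7/44

N_ring = 14 + 2·30 = 74
14(ω_s−ω_c) = −74(ω_r−ω_c),  ω_r=0, ω_s=1
14(1−ω_c) = −74(0−ω_c)  ⇒  88ω_c = 14  ⇒  ω_c = 7/44
ω_c/ω_s = 7/44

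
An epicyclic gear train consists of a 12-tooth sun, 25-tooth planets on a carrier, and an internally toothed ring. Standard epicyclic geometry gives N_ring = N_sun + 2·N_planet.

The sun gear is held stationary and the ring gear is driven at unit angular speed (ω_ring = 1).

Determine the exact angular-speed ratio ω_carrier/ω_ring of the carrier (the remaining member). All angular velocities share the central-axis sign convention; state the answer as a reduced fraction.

N_ring = 12 + 2·25 = 62
12(ω_s−ω_c) = −62(ω_r−ω_c),  ω_s=0, ω_r=1
12(0−ω_c) = −62(1−ω_c)  ⇒  74ω_c = 62  ⇒  ω_c = 31/37
ω_c/ω_r = 31/37

31/37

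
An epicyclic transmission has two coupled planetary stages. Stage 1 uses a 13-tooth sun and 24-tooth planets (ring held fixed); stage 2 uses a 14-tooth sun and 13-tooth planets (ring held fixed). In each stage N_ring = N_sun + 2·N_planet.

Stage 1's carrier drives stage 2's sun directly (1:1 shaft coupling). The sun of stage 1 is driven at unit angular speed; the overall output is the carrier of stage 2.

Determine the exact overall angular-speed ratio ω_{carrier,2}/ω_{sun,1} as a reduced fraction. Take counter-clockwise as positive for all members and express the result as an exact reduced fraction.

91/1998

Stage 1: N_ring = 13 + 2·24 = 61
Stage 1: 13(ω_s−ω_c) = −61(ω_r−ω_c),  ω_r=0, ω_s=1
Stage 1: 13(1−ω_c) = −61(0−ω_c)  ⇒  74ω_c = 13  ⇒  ω_c = 13/74
  ⇒ ω_c¹/ω_s¹ = 13/74
Stage 2: N_ring = 14 + 2·13 = 40
Stage 2: 14(ω_s−ω_c) = −40(ω_r−ω_c),  ω_r=0, ω_s=1
Stage 2: 14(1−ω_c) = −40(0−ω_c)  ⇒  54ω_c = 14  ⇒  ω_c = 7/27
  ⇒ ω_c²/ω_s² = 7/27
Coupling ω_s² = ω_c¹ ⇒ overall = 13/74 × 7/27 = 91/1998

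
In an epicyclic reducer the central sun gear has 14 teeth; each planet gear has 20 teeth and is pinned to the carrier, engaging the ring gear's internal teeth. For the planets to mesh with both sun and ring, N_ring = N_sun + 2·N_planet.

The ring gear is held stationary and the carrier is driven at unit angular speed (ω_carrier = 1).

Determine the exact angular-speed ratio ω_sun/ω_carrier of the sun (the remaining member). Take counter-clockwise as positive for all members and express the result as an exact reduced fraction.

34/7

N_ring = 14 + 2·20 = 54
14(ω_s−ω_c) = −54(ω_r−ω_c),  ω_r=0, ω_c=1
ω_s = 1 − (54/14)(0−1) = 34/7
ω_s/ω_c = 34/7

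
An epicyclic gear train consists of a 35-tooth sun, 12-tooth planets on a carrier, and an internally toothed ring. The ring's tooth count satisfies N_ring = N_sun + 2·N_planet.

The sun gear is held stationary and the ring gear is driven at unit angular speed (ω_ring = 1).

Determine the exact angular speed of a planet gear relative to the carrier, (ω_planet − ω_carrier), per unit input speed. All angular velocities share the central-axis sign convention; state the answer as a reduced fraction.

2065/1128

N_ring = 35 + 2·12 = 59
35(ω_s−ω_c) = −59(ω_r−ω_c),  ω_s=0, ω_r=1
35(0−ω_c) = −59(1−ω_c)  ⇒  94ω_c = 59  ⇒  ω_c = 59/94
sun–planet: 35·(0−59/94) = −12·(ω_p−ω_c)  ⇒  ω_p−ω_c = −(35/12)·(-59/94) = 2065/1128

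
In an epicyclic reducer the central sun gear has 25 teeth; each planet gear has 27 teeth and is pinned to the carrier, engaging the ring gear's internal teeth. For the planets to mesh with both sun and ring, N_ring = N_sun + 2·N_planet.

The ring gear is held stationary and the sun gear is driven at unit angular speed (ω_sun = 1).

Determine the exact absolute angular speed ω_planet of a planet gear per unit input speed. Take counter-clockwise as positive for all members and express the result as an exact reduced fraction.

N_ring = 25 + 2·27 = 79
25(ω_s−ω_c) = −79(ω_r−ω_c),  ω_r=0, ω_s=1
25(1−ω_c) = −79(0−ω_c)  ⇒  104ω_c = 25  ⇒  ω_c = 25/104
sun–planet: 25·(1−25/104) = −27·(ω_p−ω_c)  ⇒  ω_p−ω_c = −(25/27)·(79/104) = -1975/2808
ω_p = 25/104 − 1975/2808 = -25/54

-25/54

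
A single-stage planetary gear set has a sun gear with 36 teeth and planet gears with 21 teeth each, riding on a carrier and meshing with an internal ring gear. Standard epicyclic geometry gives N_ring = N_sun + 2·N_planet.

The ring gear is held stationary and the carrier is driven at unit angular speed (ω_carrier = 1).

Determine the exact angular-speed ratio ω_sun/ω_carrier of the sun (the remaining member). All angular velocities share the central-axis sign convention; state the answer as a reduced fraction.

N_ring = 36 + 2·21 = 78
36(ω_s−ω_c) = −78(ω_r−ω_c),  ω_r=0, ω_c=1
ω_s = 1 − (78/36)(0−1) = 19/6
ω_s/ω_c = 19/6

19/6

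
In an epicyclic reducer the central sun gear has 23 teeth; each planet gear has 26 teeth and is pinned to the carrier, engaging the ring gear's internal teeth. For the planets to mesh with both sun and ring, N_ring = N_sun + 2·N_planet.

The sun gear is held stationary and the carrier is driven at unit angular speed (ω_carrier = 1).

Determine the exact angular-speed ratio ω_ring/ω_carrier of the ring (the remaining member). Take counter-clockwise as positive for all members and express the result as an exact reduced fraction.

N_ring = 23 + 2·26 = 75
23(ω_s−ω_c) = −75(ω_r−ω_c),  ω_s=0, ω_c=1
ω_r = 1 − (23/75)(0−1) = 98/75
ω_r/ω_c = 98/75

98/75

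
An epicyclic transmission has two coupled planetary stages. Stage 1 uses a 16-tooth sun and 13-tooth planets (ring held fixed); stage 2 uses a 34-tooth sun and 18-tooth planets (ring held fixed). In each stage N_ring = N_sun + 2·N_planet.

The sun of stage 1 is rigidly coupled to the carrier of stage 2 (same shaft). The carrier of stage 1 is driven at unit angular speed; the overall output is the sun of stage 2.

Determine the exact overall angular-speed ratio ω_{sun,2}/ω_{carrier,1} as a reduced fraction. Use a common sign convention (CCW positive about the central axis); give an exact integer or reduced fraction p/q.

377/34

Stage 1: N_ring = 16 + 2·13 = 42
Stage 1: 16(ω_s−ω_c) = −42(ω_r−ω_c),  ω_r=0, ω_c=1
Stage 1: ω_s = 1 − (42/16)(0−1) = 29/8
  ⇒ ω_s¹/ω_c¹ = 29/8
Stage 2: N_ring = 34 + 2·18 = 70
Stage 2: 34(ω_s−ω_c) = −70(ω_r−ω_c),  ω_r=0, ω_c=1
Stage 2: ω_s = 1 − (70/34)(0−1) = 52/17
  ⇒ ω_s²/ω_c² = 52/17
Coupling ω_c² = ω_s¹ ⇒ overall = 29/8 × 52/17 = 377/34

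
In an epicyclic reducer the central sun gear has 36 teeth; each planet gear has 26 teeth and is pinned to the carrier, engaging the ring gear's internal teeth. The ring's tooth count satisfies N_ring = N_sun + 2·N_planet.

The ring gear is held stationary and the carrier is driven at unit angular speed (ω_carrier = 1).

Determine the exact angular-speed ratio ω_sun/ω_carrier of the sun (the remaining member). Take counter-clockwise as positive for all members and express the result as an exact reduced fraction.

N_ring = 36 + 2·26 = 88
36(ω_s−ω_c) = −88(ω_r−ω_c),  ω_r=0, ω_c=1
ω_s = 1 − (88/36)(0−1) = 31/9
ω_s/ω_c = 31/9

31/9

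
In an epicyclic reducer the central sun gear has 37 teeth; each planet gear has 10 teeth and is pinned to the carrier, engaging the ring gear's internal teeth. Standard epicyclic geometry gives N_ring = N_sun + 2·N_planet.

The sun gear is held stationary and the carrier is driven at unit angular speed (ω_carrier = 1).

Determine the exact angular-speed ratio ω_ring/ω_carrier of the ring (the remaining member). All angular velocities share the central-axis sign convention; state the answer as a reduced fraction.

94/57

N_ring = 37 + 2·10 = 57
37(ω_s−ω_c) = −57(ω_r−ω_c),  ω_s=0, ω_c=1
ω_r = 1 − (37/57)(0−1) = 94/57
ω_r/ω_c = 94/57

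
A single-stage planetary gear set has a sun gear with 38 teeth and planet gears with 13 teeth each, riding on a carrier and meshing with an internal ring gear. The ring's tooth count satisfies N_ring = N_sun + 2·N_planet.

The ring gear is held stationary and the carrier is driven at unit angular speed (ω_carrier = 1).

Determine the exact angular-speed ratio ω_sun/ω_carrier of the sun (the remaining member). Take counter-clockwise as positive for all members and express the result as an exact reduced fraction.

51/19

N_ring = 38 + 2·13 = 64
38(ω_s−ω_c) = −64(ω_r−ω_c),  ω_r=0, ω_c=1
ω_s = 1 − (64/38)(0−1) = 51/19
ω_s/ω_c = 51/19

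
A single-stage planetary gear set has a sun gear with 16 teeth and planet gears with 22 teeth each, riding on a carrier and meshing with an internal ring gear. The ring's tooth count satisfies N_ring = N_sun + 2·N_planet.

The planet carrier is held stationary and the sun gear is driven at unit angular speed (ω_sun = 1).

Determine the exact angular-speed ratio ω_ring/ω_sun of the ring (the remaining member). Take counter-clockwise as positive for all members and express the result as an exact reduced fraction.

N_ring = 16 + 2·22 = 60
16(ω_s−ω_c) = −60(ω_r−ω_c),  ω_c=0, ω_s=1
ω_r = 0 − (16/60)(1−0) = -4/15
ω_r/ω_s = -4/15

-4/15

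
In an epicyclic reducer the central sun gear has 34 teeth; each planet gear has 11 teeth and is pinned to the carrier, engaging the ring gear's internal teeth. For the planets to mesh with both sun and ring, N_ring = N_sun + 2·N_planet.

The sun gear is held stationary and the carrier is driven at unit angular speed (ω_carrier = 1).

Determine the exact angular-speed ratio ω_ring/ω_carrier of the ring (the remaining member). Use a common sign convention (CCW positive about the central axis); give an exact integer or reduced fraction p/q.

45/28

N_ring = 34 + 2·11 = 56
34(ω_s−ω_c) = −56(ω_r−ω_c),  ω_s=0, ω_c=1
ω_r = 1 − (34/56)(0−1) = 45/28
ω_r/ω_c = 45/28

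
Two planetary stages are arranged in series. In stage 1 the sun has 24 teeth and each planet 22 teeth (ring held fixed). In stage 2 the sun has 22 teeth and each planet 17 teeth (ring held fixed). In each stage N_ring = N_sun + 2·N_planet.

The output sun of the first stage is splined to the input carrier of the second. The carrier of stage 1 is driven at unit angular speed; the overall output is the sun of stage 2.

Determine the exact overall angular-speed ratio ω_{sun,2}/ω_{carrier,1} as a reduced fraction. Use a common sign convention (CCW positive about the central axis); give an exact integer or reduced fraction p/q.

299/22

Stage 1: N_ring = 24 + 2·22 = 68
Stage 1: 24(ω_s−ω_c) = −68(ω_r−ω_c),  ω_r=0, ω_c=1
Stage 1: ω_s = 1 − (68/24)(0−1) = 23/6
  ⇒ ω_s¹/ω_c¹ = 23/6
Stage 2: N_ring = 22 + 2·17 = 56
Stage 2: 22(ω_s−ω_c) = −56(ω_r−ω_c),  ω_r=0, ω_c=1
Stage 2: ω_s = 1 − (56/22)(0−1) = 39/11
  ⇒ ω_s²/ω_c² = 39/11
Coupling ω_c² = ω_s¹ ⇒ overall = 23/6 × 39/11 = 299/22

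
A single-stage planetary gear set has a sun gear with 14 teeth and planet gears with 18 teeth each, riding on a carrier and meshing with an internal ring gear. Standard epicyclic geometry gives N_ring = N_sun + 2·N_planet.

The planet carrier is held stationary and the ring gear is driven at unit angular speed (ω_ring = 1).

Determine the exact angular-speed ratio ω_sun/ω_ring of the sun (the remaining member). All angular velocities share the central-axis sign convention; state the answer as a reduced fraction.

N_ring = 14 + 2·18 = 50
14(ω_s−ω_c) = −50(ω_r−ω_c),  ω_c=0, ω_r=1
ω_s = 0 − (50/14)(1−0) = -25/7
ω_s/ω_r = -25/7

-25/7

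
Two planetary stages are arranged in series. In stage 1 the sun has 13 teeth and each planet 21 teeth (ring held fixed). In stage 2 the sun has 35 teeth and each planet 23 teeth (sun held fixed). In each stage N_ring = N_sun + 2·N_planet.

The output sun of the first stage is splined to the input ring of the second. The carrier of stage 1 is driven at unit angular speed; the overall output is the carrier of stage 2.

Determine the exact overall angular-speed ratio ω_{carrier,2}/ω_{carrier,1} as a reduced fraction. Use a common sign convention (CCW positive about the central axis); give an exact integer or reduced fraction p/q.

1377/377

Stage 1: N_ring = 13 + 2·21 = 55
Stage 1: 13(ω_s−ω_c) = −55(ω_r−ω_c),  ω_r=0, ω_c=1
Stage 1: ω_s = 1 − (55/13)(0−1) = 68/13
  ⇒ ω_s¹/ω_c¹ = 68/13
Stage 2: N_ring = 35 + 2·23 = 81
Stage 2: 35(ω_s−ω_c) = −81(ω_r−ω_c),  ω_s=0, ω_r=1
Stage 2: 35(0−ω_c) = −81(1−ω_c)  ⇒  116ω_c = 81  ⇒  ω_c = 81/116
  ⇒ ω_c²/ω_r² = 81/116
Coupling ω_r² = ω_s¹ ⇒ overall = 68/13 × 81/116 = 1377/377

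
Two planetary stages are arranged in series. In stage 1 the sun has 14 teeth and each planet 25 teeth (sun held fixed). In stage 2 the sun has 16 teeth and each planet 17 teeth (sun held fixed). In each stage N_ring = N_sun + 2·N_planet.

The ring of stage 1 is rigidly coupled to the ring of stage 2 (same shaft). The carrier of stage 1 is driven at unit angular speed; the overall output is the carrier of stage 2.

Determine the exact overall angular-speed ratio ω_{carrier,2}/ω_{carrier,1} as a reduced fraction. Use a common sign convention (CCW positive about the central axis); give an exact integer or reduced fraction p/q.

325/352

Stage 1: N_ring = 14 + 2·25 = 64
Stage 1: 14(ω_s−ω_c) = −64(ω_r−ω_c),  ω_s=0, ω_c=1
Stage 1: ω_r = 1 − (14/64)(0−1) = 39/32
  ⇒ ω_r¹/ω_c¹ = 39/32
Stage 2: N_ring = 16 + 2·17 = 50
Stage 2: 16(ω_s−ω_c) = −50(ω_r−ω_c),  ω_s=0, ω_r=1
Stage 2: 16(0−ω_c) = −50(1−ω_c)  ⇒  66ω_c = 50  ⇒  ω_c = 25/33
  ⇒ ω_c²/ω_r² = 25/33
Coupling ω_r² = ω_r¹ ⇒ overall = 39/32 × 25/33 = 325/352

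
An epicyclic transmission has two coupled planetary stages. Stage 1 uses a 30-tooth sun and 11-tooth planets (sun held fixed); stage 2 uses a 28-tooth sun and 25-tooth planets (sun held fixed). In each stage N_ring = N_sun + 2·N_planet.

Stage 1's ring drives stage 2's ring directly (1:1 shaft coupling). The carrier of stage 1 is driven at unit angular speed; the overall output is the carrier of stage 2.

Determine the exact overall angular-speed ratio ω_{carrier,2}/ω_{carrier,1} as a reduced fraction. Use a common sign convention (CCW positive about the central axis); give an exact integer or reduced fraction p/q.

123/106

Stage 1: N_ring = 30 + 2·11 = 52
Stage 1: 30(ω_s−ω_c) = −52(ω_r−ω_c),  ω_s=0, ω_c=1
Stage 1: ω_r = 1 − (30/52)(0−1) = 41/26
  ⇒ ω_r¹/ω_c¹ = 41/26
Stage 2: N_ring = 28 + 2·25 = 78
Stage 2: 28(ω_s−ω_c) = −78(ω_r−ω_c),  ω_s=0, ω_r=1
Stage 2: 28(0−ω_c) = −78(1−ω_c)  ⇒  106ω_c = 78  ⇒  ω_c = 39/53
  ⇒ ω_c²/ω_r² = 39/53
Coupling ω_r² = ω_r¹ ⇒ overall = 41/26 × 39/53 = 123/106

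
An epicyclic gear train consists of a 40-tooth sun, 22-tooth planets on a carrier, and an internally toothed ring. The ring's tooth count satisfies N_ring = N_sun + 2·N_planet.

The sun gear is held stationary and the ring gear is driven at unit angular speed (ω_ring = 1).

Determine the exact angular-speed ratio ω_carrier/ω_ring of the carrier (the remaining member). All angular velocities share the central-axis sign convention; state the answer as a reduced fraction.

N_ring = 40 + 2·22 = 84
40(ω_s−ω_c) = −84(ω_r−ω_c),  ω_s=0, ω_r=1
40(0−ω_c) = −84(1−ω_c)  ⇒  124ω_c = 84  ⇒  ω_c = 21/31
ω_c/ω_r = 21/31

21/31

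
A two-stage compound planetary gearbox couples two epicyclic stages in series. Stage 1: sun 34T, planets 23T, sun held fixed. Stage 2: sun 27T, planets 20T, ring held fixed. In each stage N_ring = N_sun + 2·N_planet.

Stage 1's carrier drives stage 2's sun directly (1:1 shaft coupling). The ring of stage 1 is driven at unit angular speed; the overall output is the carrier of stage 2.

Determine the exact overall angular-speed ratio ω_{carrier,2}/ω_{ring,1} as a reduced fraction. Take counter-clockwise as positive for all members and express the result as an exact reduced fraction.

180/893

Stage 1: N_ring = 34 + 2·23 = 80
Stage 1: 34(ω_s−ω_c) = −80(ω_r−ω_c),  ω_s=0, ω_r=1
Stage 1: 34(0−ω_c) = −80(1−ω_c)  ⇒  114ω_c = 80  ⇒  ω_c = 40/57
  ⇒ ω_c¹/ω_r¹ = 40/57
Stage 2: N_ring = 27 + 2·20 = 67
Stage 2: 27(ω_s−ω_c) = −67(ω_r−ω_c),  ω_r=0, ω_s=1
Stage 2: 27(1−ω_c) = −67(0−ω_c)  ⇒  94ω_c = 27  ⇒  ω_c = 27/94
  ⇒ ω_c²/ω_s² = 27/94
Coupling ω_s² = ω_c¹ ⇒ overall = 40/57 × 27/94 = 180/893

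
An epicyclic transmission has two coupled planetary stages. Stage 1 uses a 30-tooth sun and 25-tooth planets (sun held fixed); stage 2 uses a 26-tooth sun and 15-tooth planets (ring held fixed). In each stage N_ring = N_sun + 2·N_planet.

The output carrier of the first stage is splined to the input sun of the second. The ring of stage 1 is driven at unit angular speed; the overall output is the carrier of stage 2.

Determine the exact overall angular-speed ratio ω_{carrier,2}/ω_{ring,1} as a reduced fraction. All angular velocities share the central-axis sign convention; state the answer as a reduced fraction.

104/451

Stage 1: N_ring = 30 + 2·25 = 80
Stage 1: 30(ω_s−ω_c) = −80(ω_r−ω_c),  ω_s=0, ω_r=1
Stage 1: 30(0−ω_c) = −80(1−ω_c)  ⇒  110ω_c = 80  ⇒  ω_c = 8/11
  ⇒ ω_c¹/ω_r¹ = 8/11
Stage 2: N_ring = 26 + 2·15 = 56
Stage 2: 26(ω_s−ω_c) = −56(ω_r−ω_c),  ω_r=0, ω_s=1
Stage 2: 26(1−ω_c) = −56(0−ω_c)  ⇒  82ω_c = 26  ⇒  ω_c = 13/41
  ⇒ ω_c²/ω_s² = 13/41
Coupling ω_s² = ω_c¹ ⇒ overall = 8/11 × 13/41 = 104/451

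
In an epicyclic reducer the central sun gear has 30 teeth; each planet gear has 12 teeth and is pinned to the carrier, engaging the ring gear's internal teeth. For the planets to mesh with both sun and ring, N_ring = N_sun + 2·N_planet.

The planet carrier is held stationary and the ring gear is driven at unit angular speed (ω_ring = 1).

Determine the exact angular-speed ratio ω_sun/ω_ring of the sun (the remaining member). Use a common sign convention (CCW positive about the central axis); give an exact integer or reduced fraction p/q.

-9/5

N_ring = 30 + 2·12 = 54
30(ω_s−ω_c) = −54(ω_r−ω_c),  ω_c=0, ω_r=1
ω_s = 0 − (54/30)(1−0) = -9/5
ω_s/ω_r = -9/5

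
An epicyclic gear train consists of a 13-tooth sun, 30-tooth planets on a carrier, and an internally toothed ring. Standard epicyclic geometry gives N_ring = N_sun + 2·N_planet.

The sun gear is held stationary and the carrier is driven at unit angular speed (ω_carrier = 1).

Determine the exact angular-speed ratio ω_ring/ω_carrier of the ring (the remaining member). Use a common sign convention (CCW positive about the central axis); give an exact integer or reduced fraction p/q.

N_ring = 13 + 2·30 = 73
13(ω_s−ω_c) = −73(ω_r−ω_c),  ω_s=0, ω_c=1
ω_r = 1 − (13/73)(0−1) = 86/73
ω_r/ω_c = 86/73

86/73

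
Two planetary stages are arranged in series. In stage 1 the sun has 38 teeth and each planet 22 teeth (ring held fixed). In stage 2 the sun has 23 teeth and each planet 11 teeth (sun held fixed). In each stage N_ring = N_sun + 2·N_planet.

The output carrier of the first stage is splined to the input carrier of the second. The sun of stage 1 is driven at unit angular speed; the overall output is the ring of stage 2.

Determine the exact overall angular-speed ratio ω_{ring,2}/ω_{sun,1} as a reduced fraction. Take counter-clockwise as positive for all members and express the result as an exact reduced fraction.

323/675

Stage 1: N_ring = 38 + 2·22 = 82
Stage 1: 38(ω_s−ω_c) = −82(ω_r−ω_c),  ω_r=0, ω_s=1
Stage 1: 38(1−ω_c) = −82(0−ω_c)  ⇒  120ω_c = 38  ⇒  ω_c = 19/60
  ⇒ ω_c¹/ω_s¹ = 19/60
Stage 2: N_ring = 23 + 2·11 = 45
Stage 2: 23(ω_s−ω_c) = −45(ω_r−ω_c),  ω_s=0, ω_c=1
Stage 2: ω_r = 1 − (23/45)(0−1) = 68/45
  ⇒ ω_r²/ω_c² = 68/45
Coupling ω_c² = ω_c¹ ⇒ overall = 19/60 × 68/45 = 323/675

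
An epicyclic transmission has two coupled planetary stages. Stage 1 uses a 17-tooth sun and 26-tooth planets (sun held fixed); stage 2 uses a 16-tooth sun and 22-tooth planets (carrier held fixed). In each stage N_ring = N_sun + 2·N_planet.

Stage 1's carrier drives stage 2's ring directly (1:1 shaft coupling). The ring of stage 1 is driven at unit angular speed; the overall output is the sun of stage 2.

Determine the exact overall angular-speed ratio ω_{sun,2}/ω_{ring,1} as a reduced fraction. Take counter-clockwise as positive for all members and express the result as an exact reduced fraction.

-1035/344

Stage 1: N_ring = 17 + 2·26 = 69
Stage 1: 17(ω_s−ω_c) = −69(ω_r−ω_c),  ω_s=0, ω_r=1
Stage 1: 17(0−ω_c) = −69(1−ω_c)  ⇒  86ω_c = 69  ⇒  ω_c = 69/86
  ⇒ ω_c¹/ω_r¹ = 69/86
Stage 2: N_ring = 16 + 2·22 = 60
Stage 2: 16(ω_s−ω_c) = −60(ω_r−ω_c),  ω_c=0, ω_r=1
Stage 2: ω_s = 0 − (60/16)(1−0) = -15/4
  ⇒ ω_s²/ω_r² = -15/4
Coupling ω_r² = ω_c¹ ⇒ overall = 69/86 × -15/4 = -1035/344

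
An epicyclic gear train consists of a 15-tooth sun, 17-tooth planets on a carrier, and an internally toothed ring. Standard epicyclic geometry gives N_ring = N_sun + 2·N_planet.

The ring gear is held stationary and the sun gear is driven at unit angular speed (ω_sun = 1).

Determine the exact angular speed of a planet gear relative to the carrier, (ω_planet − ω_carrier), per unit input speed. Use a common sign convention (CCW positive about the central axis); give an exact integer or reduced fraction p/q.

N_ring = 15 + 2·17 = 49
15(ω_s−ω_c) = −49(ω_r−ω_c),  ω_r=0, ω_s=1
15(1−ω_c) = −49(0−ω_c)  ⇒  64ω_c = 15  ⇒  ω_c = 15/64
sun–planet: 15·(1−15/64) = −17·(ω_p−ω_c)  ⇒  ω_p−ω_c = −(15/17)·(49/64) = -735/1088

-735/1088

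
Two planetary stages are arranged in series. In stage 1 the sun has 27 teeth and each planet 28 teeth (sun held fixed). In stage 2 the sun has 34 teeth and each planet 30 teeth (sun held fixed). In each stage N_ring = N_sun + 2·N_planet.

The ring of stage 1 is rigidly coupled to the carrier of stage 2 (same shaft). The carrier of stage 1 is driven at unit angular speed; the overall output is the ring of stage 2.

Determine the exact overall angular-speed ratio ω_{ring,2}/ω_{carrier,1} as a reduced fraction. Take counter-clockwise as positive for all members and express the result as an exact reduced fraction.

7040/3901

Stage 1: N_ring = 27 + 2·28 = 83
Stage 1: 27(ω_s−ω_c) = −83(ω_r−ω_c),  ω_s=0, ω_c=1
Stage 1: ω_r = 1 − (27/83)(0−1) = 110/83
  ⇒ ω_r¹/ω_c¹ = 110/83
Stage 2: N_ring = 34 + 2·30 = 94
Stage 2: 34(ω_s−ω_c) = −94(ω_r−ω_c),  ω_s=0, ω_c=1
Stage 2: ω_r = 1 − (34/94)(0−1) = 64/47
  ⇒ ω_r²/ω_c² = 64/47
Coupling ω_c² = ω_r¹ ⇒ overall = 110/83 × 64/47 = 7040/3901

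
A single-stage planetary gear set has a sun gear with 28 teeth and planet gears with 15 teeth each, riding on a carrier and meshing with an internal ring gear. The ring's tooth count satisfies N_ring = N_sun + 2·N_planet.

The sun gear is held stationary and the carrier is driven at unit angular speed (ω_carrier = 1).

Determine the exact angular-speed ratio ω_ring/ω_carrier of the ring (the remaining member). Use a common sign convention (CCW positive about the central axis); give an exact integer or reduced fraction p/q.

43/29

N_ring = 28 + 2·15 = 58
28(ω_s−ω_c) = −58(ω_r−ω_c),  ω_s=0, ω_c=1
ω_r = 1 − (28/58)(0−1) = 43/29
ω_r/ω_c = 43/29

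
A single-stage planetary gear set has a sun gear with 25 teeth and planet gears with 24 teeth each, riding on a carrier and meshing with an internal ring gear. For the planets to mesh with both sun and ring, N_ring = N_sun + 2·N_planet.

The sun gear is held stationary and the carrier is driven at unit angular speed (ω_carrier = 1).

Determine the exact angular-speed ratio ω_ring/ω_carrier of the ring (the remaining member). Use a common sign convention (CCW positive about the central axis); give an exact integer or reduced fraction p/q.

98/73

N_ring = 25 + 2·24 = 73
25(ω_s−ω_c) = −73(ω_r−ω_c),  ω_s=0, ω_c=1
ω_r = 1 − (25/73)(0−1) = 98/73
ω_r/ω_c = 98/73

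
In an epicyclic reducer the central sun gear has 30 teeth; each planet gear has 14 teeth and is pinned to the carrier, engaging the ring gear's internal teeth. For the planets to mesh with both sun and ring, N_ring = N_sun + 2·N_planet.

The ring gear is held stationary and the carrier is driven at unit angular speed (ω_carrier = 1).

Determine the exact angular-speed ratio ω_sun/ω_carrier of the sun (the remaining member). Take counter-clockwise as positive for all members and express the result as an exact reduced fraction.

44/15

N_ring = 30 + 2·14 = 58
30(ω_s−ω_c) = −58(ω_r−ω_c),  ω_r=0, ω_c=1
ω_s = 1 − (58/30)(0−1) = 44/15
ω_s/ω_c = 44/15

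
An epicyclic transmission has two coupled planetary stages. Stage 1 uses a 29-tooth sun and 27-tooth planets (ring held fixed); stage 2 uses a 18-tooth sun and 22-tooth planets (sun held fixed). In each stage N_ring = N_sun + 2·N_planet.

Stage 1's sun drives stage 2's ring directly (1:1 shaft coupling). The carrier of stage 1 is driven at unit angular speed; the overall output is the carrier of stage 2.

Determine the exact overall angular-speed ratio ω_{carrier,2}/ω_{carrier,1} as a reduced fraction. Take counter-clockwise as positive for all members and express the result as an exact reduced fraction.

434/145

Stage 1: N_ring = 29 + 2·27 = 83
Stage 1: 29(ω_s−ω_c) = −83(ω_r−ω_c),  ω_r=0, ω_c=1
Stage 1: ω_s = 1 − (83/29)(0−1) = 112/29
  ⇒ ω_s¹/ω_c¹ = 112/29
Stage 2: N_ring = 18 + 2·22 = 62
Stage 2: 18(ω_s−ω_c) = −62(ω_r−ω_c),  ω_s=0, ω_r=1
Stage 2: 18(0−ω_c) = −62(1−ω_c)  ⇒  80ω_c = 62  ⇒  ω_c = 31/40
  ⇒ ω_c²/ω_r² = 31/40
Coupling ω_r² = ω_s¹ ⇒ overall = 112/29 × 31/40 = 434/145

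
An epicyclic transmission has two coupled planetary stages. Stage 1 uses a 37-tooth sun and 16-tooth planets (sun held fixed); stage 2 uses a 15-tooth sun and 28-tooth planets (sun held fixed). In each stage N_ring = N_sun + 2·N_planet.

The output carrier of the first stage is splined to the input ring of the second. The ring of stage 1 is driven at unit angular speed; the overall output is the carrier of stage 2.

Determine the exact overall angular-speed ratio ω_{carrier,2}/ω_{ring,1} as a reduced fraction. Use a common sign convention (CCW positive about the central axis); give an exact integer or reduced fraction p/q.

Stage 1: N_ring = 37 + 2·16 = 69
Stage 1: 37(ω_s−ω_c) = −69(ω_r−ω_c),  ω_s=0, ω_r=1
Stage 1: 37(0−ω_c) = −69(1−ω_c)  ⇒  106ω_c = 69  ⇒  ω_c = 69/106
  ⇒ ω_c¹/ω_r¹ = 69/106
Stage 2: N_ring = 15 + 2·28 = 71
Stage 2: 15(ω_s−ω_c) = −71(ω_r−ω_c),  ω_s=0, ω_r=1
Stage 2: 15(0−ω_c) = −71(1−ω_c)  ⇒  86ω_c = 71  ⇒  ω_c = 71/86
  ⇒ ω_c²/ω_r² = 71/86
Coupling ω_r² = ω_c¹ ⇒ overall = 69/106 × 71/86 = 4899/9116

4899/9116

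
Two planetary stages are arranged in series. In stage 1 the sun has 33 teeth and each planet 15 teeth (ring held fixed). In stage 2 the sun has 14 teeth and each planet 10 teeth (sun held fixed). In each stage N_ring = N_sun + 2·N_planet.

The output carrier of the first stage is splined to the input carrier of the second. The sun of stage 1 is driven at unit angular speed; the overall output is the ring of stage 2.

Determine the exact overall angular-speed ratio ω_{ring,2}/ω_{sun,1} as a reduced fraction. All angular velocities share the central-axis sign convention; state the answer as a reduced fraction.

Stage 1: N_ring = 33 + 2·15 = 63
Stage 1: 33(ω_s−ω_c) = −63(ω_r−ω_c),  ω_r=0, ω_s=1
Stage 1: 33(1−ω_c) = −63(0−ω_c)  ⇒  96ω_c = 33  ⇒  ω_c = 11/32
  ⇒ ω_c¹/ω_s¹ = 11/32
Stage 2: N_ring = 14 + 2·10 = 34
Stage 2: 14(ω_s−ω_c) = −34(ω_r−ω_c),  ω_s=0, ω_c=1
Stage 2: ω_r = 1 − (14/34)(0−1) = 24/17
  ⇒ ω_r²/ω_c² = 24/17
Coupling ω_c² = ω_c¹ ⇒ overall = 11/32 × 24/17 = 33/68

33/68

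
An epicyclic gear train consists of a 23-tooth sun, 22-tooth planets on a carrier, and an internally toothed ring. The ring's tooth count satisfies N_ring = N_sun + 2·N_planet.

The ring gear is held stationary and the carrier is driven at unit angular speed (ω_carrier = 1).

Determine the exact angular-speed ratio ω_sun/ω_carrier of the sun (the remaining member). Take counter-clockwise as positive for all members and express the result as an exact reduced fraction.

90/23

N_ring = 23 + 2·22 = 67
23(ω_s−ω_c) = −67(ω_r−ω_c),  ω_r=0, ω_c=1
ω_s = 1 − (67/23)(0−1) = 90/23
ω_s/ω_c = 90/23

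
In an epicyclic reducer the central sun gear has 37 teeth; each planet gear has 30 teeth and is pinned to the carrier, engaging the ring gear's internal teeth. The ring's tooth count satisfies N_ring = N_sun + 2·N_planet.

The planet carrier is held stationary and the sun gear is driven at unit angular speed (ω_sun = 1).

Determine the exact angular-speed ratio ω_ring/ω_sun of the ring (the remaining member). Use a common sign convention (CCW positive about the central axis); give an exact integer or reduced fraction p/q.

-37/97

N_ring = 37 + 2·30 = 97
37(ω_s−ω_c) = −97(ω_r−ω_c),  ω_c=0, ω_s=1
ω_r = 0 − (37/97)(1−0) = -37/97
ω_r/ω_s = -37/97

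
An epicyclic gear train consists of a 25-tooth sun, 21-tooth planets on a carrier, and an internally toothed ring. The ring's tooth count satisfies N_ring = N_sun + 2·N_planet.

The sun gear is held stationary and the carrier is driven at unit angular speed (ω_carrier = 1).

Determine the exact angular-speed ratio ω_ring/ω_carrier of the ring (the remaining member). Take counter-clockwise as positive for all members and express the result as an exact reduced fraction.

N_ring = 25 + 2·21 = 67
25(ω_s−ω_c) = −67(ω_r−ω_c),  ω_s=0, ω_c=1
ω_r = 1 − (25/67)(0−1) = 92/67
ω_r/ω_c = 92/67

92/67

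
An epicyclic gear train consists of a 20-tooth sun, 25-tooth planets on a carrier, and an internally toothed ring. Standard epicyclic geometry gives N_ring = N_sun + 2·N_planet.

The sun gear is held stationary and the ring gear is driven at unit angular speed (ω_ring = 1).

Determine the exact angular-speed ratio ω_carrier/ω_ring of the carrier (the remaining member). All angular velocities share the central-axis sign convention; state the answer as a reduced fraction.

N_ring = 20 + 2·25 = 70
20(ω_s−ω_c) = −70(ω_r−ω_c),  ω_s=0, ω_r=1
20(0−ω_c) = −70(1−ω_c)  ⇒  90ω_c = 70  ⇒  ω_c = 7/9
ω_c/ω_r = 7/9

7/9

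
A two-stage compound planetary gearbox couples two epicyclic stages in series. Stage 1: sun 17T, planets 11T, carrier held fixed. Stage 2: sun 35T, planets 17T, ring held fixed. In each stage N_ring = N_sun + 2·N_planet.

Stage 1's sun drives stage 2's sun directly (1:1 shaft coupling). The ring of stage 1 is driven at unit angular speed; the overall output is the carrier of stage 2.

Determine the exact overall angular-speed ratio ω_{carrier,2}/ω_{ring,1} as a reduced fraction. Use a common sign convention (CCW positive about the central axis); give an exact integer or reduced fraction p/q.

-105/136

Stage 1: N_ring = 17 + 2·11 = 39
Stage 1: 17(ω_s−ω_c) = −39(ω_r−ω_c),  ω_c=0, ω_r=1
Stage 1: ω_s = 0 − (39/17)(1−0) = -39/17
  ⇒ ω_s¹/ω_r¹ = -39/17
Stage 2: N_ring = 35 + 2·17 = 69
Stage 2: 35(ω_s−ω_c) = −69(ω_r−ω_c),  ω_r=0, ω_s=1
Stage 2: 35(1−ω_c) = −69(0−ω_c)  ⇒  104ω_c = 35  ⇒  ω_c = 35/104
  ⇒ ω_c²/ω_s² = 35/104
Coupling ω_s² = ω_s¹ ⇒ overall = -39/17 × 35/104 = -105/136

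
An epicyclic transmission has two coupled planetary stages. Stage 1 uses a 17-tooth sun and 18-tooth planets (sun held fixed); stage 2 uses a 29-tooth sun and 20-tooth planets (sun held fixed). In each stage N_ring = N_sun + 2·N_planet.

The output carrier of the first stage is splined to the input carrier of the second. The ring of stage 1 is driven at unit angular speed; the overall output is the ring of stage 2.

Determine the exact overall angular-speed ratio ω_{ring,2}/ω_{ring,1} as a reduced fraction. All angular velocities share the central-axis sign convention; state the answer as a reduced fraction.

Stage 1: N_ring = 17 + 2·18 = 53
Stage 1: 17(ω_s−ω_c) = −53(ω_r−ω_c),  ω_s=0, ω_r=1
Stage 1: 17(0−ω_c) = −53(1−ω_c)  ⇒  70ω_c = 53  ⇒  ω_c = 53/70
  ⇒ ω_c¹/ω_r¹ = 53/70
Stage 2: N_ring = 29 + 2·20 = 69
Stage 2: 29(ω_s−ω_c) = −69(ω_r−ω_c),  ω_s=0, ω_c=1
Stage 2: ω_r = 1 − (29/69)(0−1) = 98/69
  ⇒ ω_r²/ω_c² = 98/69
Coupling ω_c² = ω_c¹ ⇒ overall = 53/70 × 98/69 = 371/345

371/345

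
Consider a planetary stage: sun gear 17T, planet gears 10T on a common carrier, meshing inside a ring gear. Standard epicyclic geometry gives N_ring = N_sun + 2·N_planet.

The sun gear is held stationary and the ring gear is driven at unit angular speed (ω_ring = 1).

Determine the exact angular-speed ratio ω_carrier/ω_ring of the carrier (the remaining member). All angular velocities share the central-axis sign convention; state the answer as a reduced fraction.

N_ring = 17 + 2·10 = 37
17(ω_s−ω_c) = −37(ω_r−ω_c),  ω_s=0, ω_r=1
17(0−ω_c) = −37(1−ω_c)  ⇒  54ω_c = 37  ⇒  ω_c = 37/54
ω_c/ω_r = 37/54

37/54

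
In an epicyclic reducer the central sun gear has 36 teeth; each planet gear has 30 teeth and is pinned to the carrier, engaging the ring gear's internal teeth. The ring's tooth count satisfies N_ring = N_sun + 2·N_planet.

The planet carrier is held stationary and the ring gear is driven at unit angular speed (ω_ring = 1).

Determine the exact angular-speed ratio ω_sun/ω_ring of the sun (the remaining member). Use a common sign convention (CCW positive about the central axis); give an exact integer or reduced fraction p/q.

-8/3

N_ring = 36 + 2·30 = 96
36(ω_s−ω_c) = −96(ω_r−ω_c),  ω_c=0, ω_r=1
ω_s = 0 − (96/36)(1−0) = -8/3
ω_s/ω_r = -8/3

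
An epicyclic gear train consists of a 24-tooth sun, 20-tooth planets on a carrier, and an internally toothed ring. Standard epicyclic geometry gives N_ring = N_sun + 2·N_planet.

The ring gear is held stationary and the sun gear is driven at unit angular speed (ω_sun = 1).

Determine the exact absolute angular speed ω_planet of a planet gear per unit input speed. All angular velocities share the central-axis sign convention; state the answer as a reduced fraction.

N_ring = 24 + 2·20 = 64
24(ω_s−ω_c) = −64(ω_r−ω_c),  ω_r=0, ω_s=1
24(1−ω_c) = −64(0−ω_c)  ⇒  88ω_c = 24  ⇒  ω_c = 3/11
sun–planet: 24·(1−3/11) = −20·(ω_p−ω_c)  ⇒  ω_p−ω_c = −(24/20)·(8/11) = -48/55
ω_p = 3/11 − 48/55 = -3/5

-3/5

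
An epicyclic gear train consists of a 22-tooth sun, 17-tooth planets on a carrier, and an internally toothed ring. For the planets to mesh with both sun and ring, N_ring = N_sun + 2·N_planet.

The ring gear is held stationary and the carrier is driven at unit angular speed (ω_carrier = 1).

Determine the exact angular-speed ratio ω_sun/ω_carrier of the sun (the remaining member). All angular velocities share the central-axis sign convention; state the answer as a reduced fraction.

N_ring = 22 + 2·17 = 56
22(ω_s−ω_c) = −56(ω_r−ω_c),  ω_r=0, ω_c=1
ω_s = 1 − (56/22)(0−1) = 39/11
ω_s/ω_c = 39/11

39/11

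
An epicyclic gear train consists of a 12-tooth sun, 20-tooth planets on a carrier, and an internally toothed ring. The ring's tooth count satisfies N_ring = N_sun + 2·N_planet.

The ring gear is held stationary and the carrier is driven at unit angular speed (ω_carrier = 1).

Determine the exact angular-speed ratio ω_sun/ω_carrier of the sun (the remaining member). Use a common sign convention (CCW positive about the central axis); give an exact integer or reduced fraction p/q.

16/3

N_ring = 12 + 2·20 = 52
12(ω_s−ω_c) = −52(ω_r−ω_c),  ω_r=0, ω_c=1
ω_s = 1 − (52/12)(0−1) = 16/3
ω_s/ω_c = 16/3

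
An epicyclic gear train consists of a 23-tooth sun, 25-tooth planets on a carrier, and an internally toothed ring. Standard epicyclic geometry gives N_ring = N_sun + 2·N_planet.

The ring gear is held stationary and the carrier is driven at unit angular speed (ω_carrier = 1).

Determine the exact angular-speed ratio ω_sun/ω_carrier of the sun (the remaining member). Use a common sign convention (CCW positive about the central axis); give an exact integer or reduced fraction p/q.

N_ring = 23 + 2·25 = 73
23(ω_s−ω_c) = −73(ω_r−ω_c),  ω_r=0, ω_c=1
ω_s = 1 − (73/23)(0−1) = 96/23
ω_s/ω_c = 96/23

96/23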